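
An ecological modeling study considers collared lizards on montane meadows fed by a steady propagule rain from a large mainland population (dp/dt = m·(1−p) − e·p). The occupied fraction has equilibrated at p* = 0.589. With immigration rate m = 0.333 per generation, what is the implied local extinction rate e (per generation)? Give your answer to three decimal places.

At equilibrium m(1−p*) = e·p*, so e = m(1−p*)/p*.
e = 0.333 × 0.4110 / 0.589 = 0.2324.

0.232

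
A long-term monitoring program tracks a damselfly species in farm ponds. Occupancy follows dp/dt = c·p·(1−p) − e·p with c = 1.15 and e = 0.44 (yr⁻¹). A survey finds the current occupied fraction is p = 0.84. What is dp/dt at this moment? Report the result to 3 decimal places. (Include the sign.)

Colonization term: c·p·(1−p) = 1.15×0.84×0.1600 = 0.15456.
Extinction term: e·p = 0.36960.
dp/dt = 0.15456 − 0.36960 = -0.21504.

-0.215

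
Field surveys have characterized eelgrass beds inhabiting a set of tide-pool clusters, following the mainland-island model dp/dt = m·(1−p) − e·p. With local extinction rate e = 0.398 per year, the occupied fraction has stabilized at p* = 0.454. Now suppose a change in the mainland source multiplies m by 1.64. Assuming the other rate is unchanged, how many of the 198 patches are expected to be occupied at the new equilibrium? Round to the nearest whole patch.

Balance m(1−p*) = e·p* gives m = e·p*/(1−p*) = 0.398×0.45400/0.54600 = 0.33094.
New p* = m/(m+e) = 0.54274/(0.54274+0.39800) = 0.57693.
Expected occupied = 198 × 0.57693 = 114.23 ≈ 114.

114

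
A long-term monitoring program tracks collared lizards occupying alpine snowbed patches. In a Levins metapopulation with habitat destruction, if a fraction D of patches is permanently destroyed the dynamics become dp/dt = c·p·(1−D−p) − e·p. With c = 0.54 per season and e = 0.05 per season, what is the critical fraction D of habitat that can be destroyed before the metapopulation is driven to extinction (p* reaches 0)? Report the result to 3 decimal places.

0.907

The nontrivial equilibrium is p* = (1−D) − e/c; extinction occurs when this hits zero.
So D_crit = 1 − e/c = 1 − 0.05/0.54 = 1 − 0.0926 = 0.9074.
This equals the undisturbed p*, a classic result of Lande's extension.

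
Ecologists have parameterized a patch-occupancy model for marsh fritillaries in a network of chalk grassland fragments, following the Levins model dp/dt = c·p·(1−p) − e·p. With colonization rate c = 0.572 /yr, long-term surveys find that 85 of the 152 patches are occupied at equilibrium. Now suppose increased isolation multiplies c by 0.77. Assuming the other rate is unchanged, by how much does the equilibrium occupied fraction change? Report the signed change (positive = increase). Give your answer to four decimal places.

-0.1317

Observed p* = 85/152 = 0.55921.
Balance c(1−p*) = e gives e = 0.572×(1 − 0.55921) = 0.25213.
New p* = 1 − e/c = 1 − 0.25213/0.44044 = 0.42755.
Δp* = 0.42755 − 0.55921 = -0.13166.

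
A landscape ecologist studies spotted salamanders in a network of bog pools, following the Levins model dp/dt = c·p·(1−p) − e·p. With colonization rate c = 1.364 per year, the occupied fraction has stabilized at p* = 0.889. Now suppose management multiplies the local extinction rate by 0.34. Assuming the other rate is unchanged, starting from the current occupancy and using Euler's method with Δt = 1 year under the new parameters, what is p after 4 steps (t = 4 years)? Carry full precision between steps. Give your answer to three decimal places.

0.962

Balance c(1−p*) = e gives e = 1.364×(1 − 0.88900) = 0.15140.
Starting from p₀ = 0.88900; update p ← p + (dp/dt)·Δt with the new parameters.
  1  |  dp/dt·Δt = +0.088835  |  p_1 = 0.977835
  2  |  dp/dt·Δt = -0.020773  |  p_2 = 0.957062
  3  |  dp/dt·Δt = +0.006786  |  p_3 = 0.963848
  4  |  dp/dt·Δt = -0.002087  |  p_4 = 0.961760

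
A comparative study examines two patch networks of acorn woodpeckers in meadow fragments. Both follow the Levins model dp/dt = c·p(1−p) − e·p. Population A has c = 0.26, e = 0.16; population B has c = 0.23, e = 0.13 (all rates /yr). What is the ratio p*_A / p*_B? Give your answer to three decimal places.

A: p*_A = 1 − 0.16/0.26 = 0.3846.
B: p*_B = 1 − 0.13/0.23 = 0.4348.
p*_A / p*_B = 0.3846/0.4348 = 0.8846.

0.885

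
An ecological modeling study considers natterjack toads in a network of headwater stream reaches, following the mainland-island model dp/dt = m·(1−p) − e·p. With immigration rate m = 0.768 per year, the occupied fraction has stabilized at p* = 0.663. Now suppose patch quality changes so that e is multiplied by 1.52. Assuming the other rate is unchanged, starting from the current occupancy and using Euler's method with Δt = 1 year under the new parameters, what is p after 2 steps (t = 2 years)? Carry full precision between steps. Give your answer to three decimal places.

Balance m(1−p*) = e·p* gives e = m(1−p*)/p* = 0.768×0.33700/0.66300 = 0.39037.
Starting from p₀ = 0.66300; update p ← p + (dp/dt)·Δt with the new parameters.
t = 1: p = 0.66300 + (-0.13458) = 0.52842
t = 2: p = 0.52842 + (+0.04863) = 0.57705

0.577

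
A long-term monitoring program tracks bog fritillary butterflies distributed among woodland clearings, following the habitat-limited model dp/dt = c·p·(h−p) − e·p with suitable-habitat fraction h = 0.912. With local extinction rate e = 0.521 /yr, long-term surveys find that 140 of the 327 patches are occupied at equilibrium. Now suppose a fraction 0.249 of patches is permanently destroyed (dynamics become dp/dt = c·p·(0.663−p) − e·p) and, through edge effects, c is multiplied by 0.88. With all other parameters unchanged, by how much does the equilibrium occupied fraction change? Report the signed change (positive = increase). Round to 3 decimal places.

Observed p* = 140/327 = 0.42813.
Balance c(h−p*) = e gives c = e/(0.912 − 0.42813) = 0.521/0.48387 = 1.07674.
New p* = 0.663 − e/c = 0.663 − 0.52100/0.94753 = 0.11315.
Δp* = 0.11315 − 0.42813 = -0.31498.

-0.315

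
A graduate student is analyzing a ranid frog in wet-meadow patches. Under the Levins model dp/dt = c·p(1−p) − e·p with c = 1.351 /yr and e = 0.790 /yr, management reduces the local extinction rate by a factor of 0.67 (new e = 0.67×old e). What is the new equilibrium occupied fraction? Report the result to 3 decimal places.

Before: p* = 1 − 0.790/1.351 = 0.4152.
After the change, c = 1.351, e = 0.5293, so p* = 1 − 0.5293/1.351 = 0.6082.

0.608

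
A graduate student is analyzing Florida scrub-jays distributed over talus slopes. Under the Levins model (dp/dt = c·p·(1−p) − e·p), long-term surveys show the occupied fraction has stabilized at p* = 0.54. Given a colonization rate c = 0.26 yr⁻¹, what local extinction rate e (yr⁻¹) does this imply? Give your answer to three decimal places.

At equilibrium c(1−p*) = e.
e = 0.26 × (1 − 0.54) = 0.26 × 0.4600 = 0.1196.

0.120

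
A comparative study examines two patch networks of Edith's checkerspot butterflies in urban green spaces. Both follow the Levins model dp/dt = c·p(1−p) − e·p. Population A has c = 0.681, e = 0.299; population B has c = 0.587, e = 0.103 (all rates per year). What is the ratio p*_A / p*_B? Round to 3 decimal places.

A: p*_A = 1 − 0.299/0.681 = 0.5609.
B: p*_B = 1 − 0.103/0.587 = 0.8245.
p*_A / p*_B = 0.5609/0.8245 = 0.6803.

0.680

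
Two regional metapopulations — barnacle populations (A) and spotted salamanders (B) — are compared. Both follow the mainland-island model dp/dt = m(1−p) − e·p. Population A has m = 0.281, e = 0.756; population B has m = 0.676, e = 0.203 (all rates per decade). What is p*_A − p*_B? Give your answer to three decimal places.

-0.498

A: p*_A = m/(m+e) = 0.281/1.0370 = 0.2710.
B: p*_B = 0.676/0.8790 = 0.7691.
p*_A − p*_B = 0.2710 − 0.7691 = -0.4981.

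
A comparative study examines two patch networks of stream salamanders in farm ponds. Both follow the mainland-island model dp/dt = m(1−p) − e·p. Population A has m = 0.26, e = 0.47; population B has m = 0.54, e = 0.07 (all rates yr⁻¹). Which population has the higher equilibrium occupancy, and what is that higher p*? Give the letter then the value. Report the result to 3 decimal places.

B, 0.885

A: p*_A = m/(m+e) = 0.26/0.7300 = 0.3562.
B: p*_B = 0.54/0.6100 = 0.8852.
B is higher at 0.8852.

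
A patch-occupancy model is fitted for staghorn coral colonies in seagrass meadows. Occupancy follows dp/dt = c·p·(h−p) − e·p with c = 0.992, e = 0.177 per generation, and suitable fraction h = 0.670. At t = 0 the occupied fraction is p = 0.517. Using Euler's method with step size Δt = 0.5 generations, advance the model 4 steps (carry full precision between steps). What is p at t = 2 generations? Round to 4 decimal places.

Update rule: p ← p + [c·p·(h−p) − e·p]·Δt with Δt = 0.5.
step 1: Δp = -0.00652, p = 0.51048
step 2: Δp = -0.00479, p = 0.50569
step 3: Δp = -0.00354, p = 0.50215
step 4: Δp = -0.00263, p = 0.49952

0.4995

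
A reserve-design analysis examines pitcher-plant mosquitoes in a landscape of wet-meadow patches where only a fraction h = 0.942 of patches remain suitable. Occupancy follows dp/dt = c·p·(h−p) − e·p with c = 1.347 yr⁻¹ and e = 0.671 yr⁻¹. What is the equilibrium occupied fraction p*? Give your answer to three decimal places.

Setting dp/dt = 0 and dividing by p* gives c·(h−p*) = e.
So p* = h − e/c = 0.942 − 0.671/1.347 = 0.942 − 0.4981 = 0.4439.

0.444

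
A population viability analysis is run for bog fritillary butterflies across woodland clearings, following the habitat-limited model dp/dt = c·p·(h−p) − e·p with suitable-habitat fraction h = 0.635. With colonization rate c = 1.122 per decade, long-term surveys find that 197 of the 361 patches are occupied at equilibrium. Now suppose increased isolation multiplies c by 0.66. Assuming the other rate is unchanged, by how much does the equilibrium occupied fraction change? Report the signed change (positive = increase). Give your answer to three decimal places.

Observed p* = 197/361 = 0.54571.
Balance c(h−p*) = e gives e = 1.122×(0.635 − 0.54571) = 0.10018.
New p* = 0.635 − e/c = 0.635 − 0.10018/0.74052 = 0.49972.
Δp* = 0.49972 − 0.54571 = -0.04599.

-0.046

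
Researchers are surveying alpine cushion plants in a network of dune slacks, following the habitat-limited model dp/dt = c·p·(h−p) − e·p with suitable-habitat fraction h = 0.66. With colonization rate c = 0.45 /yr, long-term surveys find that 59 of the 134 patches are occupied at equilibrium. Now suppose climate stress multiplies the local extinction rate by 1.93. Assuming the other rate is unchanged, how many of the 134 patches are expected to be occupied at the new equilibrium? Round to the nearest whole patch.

Observed p* = 59/134 = 0.44030.
Balance c(h−p*) = e gives e = 0.45×(0.66 − 0.44030) = 0.09887.
New p* = 0.66 − e/c = 0.66 − 0.19082/0.45000 = 0.23596.
Expected occupied = 134 × 0.23596 = 31.62 ≈ 32.

32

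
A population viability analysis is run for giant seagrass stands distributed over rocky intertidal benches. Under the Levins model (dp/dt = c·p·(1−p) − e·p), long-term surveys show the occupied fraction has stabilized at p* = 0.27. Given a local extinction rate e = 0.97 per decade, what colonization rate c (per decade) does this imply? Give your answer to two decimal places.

1.33

At equilibrium c(1−p*) = e, so c = e/(1−p*).
c = 0.97/(1 − 0.27) = 0.97/0.7300 = 1.3288.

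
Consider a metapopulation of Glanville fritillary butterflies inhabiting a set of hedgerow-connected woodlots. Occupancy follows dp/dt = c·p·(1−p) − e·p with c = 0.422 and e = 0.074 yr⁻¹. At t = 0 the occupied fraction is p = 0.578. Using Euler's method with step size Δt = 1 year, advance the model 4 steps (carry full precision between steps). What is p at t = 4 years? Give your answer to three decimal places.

0.758

Update rule: p ← p + [c·p·(1−p) − e·p]·Δt with Δt = 1.
step 1: Δp = +0.06016, p = 0.63816
step 2: Δp = +0.05022, p = 0.68838
step 3: Δp = +0.03958, p = 0.72797
step 4: Δp = +0.02970, p = 0.75767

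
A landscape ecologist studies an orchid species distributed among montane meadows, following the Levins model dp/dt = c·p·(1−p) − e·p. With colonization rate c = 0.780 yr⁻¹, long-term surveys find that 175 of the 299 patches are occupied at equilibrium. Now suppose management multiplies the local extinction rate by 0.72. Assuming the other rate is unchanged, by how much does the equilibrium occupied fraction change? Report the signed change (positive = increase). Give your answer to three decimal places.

0.116

Observed p* = 175/299 = 0.58528.
Balance c(1−p*) = e gives e = 0.780×(1 − 0.58528) = 0.32348.
New p* = 1 − e/c = 1 − 0.23291/0.78000 = 0.70140.
Δp* = 0.70140 − 0.58528 = +0.11612.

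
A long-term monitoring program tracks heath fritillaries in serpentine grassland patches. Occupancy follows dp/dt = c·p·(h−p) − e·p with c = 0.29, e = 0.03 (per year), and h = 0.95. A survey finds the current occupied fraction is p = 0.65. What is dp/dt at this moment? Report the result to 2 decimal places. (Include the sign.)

0.04

Colonization term: c·p·(h−p) = 0.29×0.65×0.3000 = 0.05655.
Extinction term: e·p = 0.01950.
dp/dt = 0.05655 − 0.01950 = 0.03705.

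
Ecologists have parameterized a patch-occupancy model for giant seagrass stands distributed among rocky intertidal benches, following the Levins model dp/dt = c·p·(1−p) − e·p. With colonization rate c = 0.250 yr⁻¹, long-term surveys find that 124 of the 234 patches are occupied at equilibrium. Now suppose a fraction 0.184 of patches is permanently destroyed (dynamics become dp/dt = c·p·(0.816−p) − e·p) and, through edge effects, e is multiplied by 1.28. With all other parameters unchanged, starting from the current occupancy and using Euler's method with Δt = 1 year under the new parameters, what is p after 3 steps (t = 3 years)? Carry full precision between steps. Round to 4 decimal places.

Observed p* = 124/234 = 0.52991.
Balance c(1−p*) = e gives e = 0.250×(1 − 0.52991) = 0.11752.
Starting from p₀ = 0.52991; update p ← p + (dp/dt)·Δt with the new parameters.
  1  |  dp/dt·Δt = -0.041813  |  p_1 = 0.488101
  2  |  dp/dt·Δt = -0.033412  |  p_2 = 0.454689
  3  |  dp/dt·Δt = -0.027327  |  p_3 = 0.427363

0.4274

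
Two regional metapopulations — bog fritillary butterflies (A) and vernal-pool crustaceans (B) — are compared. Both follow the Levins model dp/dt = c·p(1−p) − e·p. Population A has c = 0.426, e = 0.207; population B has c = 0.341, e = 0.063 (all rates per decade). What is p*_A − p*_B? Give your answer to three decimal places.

-0.301

A: p*_A = 1 − 0.207/0.426 = 0.5141.
B: p*_B = 1 − 0.063/0.341 = 0.8152.
p*_A − p*_B = 0.5141 − 0.8152 = -0.3012.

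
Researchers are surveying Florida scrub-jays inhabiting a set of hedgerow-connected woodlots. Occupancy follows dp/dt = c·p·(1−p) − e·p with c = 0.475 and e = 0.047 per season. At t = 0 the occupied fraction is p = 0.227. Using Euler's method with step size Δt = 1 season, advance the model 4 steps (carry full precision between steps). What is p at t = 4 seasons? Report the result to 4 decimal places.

0.5757

Update rule: p ← p + [c·p·(1−p) − e·p]·Δt with Δt = 1.
p: 0.22700 → 0.29968  (Δp = +0.07268)
p: 0.29968 → 0.38528  (Δp = +0.08560)
p: 0.38528 → 0.47967  (Δp = +0.09439)
p: 0.47967 → 0.57568  (Δp = +0.09601)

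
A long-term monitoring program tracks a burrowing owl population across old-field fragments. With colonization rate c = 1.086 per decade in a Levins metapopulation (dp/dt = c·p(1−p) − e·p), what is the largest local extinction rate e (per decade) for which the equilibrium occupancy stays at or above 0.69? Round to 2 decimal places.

1 − e/c ≥ 0.69 ⇒ e ≤ c(1 − 0.69) = 1.086 × 0.3100.
e_max = 0.3367.

0.34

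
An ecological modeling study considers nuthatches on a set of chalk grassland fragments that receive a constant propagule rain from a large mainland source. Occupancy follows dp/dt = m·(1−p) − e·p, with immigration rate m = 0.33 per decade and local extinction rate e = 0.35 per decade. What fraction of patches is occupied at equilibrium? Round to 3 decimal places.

0.485

At equilibrium the propagule rain into empty patches balances local extinction: m(1−p*) = e·p*.
p* = m/(m+e) = 0.33/(0.33+0.35) = 0.33/0.6800 = 0.4853.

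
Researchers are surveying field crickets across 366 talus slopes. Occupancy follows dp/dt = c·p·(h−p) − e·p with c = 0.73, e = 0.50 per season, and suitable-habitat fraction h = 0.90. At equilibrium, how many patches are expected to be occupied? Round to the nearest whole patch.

79

p* = h − e/c = 0.90 − 0.6849 = 0.2151.
Expected occupied patches = N × p* = 366 × 0.2151 = 78.72 ≈ 79.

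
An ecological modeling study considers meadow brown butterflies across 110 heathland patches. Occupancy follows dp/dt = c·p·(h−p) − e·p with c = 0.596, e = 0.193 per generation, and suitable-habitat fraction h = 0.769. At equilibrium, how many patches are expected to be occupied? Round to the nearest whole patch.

p* = h − e/c = 0.769 − 0.3238 = 0.4452.
Expected occupied patches = N × p* = 110 × 0.4452 = 48.97 ≈ 49.

49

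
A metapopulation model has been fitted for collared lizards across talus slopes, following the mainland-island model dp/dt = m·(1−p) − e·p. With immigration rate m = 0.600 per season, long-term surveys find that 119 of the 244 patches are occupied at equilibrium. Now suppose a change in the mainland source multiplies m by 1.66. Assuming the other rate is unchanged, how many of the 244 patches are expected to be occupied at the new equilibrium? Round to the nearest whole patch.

149

Observed p* = 119/244 = 0.48770.
Balance m(1−p*) = e·p* gives e = m(1−p*)/p* = 0.600×0.51230/0.48770 = 0.63026.
New p* = m/(m+e) = 0.99600/(0.99600+0.63026) = 0.61245.
Expected occupied = 244 × 0.61245 = 149.44 ≈ 149.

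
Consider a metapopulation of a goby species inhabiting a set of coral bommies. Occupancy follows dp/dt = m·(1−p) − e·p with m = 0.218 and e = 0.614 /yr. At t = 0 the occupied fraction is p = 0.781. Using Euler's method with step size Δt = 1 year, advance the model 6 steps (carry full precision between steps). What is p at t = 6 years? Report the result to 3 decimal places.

Update rule: p ← p + [m·(1−p) − e·p]·Δt with Δt = 1.
t = 1: p = 0.78100 + (-0.43179) = 0.34921
t = 2: p = 0.34921 + (-0.07254) = 0.27667
t = 3: p = 0.27667 + (-0.01219) = 0.26448
t = 4: p = 0.26448 + (-0.00205) = 0.26243
t = 5: p = 0.26243 + (-0.00034) = 0.26209
t = 6: p = 0.26209 + (-0.00006) = 0.26203

0.262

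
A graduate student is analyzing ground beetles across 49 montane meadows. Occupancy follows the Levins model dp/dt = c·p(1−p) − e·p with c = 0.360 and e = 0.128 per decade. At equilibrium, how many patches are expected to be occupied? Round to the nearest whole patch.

p* = 1 − e/c = 1 − 0.128/0.360 = 0.6444.
Expected occupied patches = N × p* = 49 × 0.6444 = 31.58 ≈ 32.

32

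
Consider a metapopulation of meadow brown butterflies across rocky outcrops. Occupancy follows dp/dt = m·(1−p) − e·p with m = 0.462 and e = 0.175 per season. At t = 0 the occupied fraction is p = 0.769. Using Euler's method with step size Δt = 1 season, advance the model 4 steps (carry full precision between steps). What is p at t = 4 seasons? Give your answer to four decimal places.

Update rule: p ← p + [m·(1−p) − e·p]·Δt with Δt = 1.
p: 0.76900 → 0.74115  (Δp = -0.02785)
p: 0.74115 → 0.73104  (Δp = -0.01011)
p: 0.73104 → 0.72737  (Δp = -0.00367)
p: 0.72737 → 0.72603  (Δp = -0.00133)

0.7260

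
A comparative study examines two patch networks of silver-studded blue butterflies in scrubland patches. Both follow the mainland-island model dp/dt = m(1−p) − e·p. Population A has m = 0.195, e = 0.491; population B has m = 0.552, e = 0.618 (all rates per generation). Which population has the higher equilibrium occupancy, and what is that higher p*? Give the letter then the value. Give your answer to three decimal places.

B, 0.472

A: p*_A = m/(m+e) = 0.195/0.6860 = 0.2843.
B: p*_B = 0.552/1.1700 = 0.4718.
B is higher at 0.4718.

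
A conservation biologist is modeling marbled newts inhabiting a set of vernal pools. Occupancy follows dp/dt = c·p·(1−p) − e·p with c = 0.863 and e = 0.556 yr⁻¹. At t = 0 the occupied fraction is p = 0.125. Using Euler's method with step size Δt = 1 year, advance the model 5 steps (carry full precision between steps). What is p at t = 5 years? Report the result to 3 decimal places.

0.255

Update rule: p ← p + [c·p·(1−p) − e·p]·Δt with Δt = 1.
  1  |  dp/dt·Δt = +0.024891  |  p_1 = 0.149891
  2  |  dp/dt·Δt = +0.026627  |  p_2 = 0.176518
  3  |  dp/dt·Δt = +0.027301  |  p_3 = 0.203819
  4  |  dp/dt·Δt = +0.026722  |  p_4 = 0.230541
  5  |  dp/dt·Δt = +0.024908  |  p_5 = 0.255449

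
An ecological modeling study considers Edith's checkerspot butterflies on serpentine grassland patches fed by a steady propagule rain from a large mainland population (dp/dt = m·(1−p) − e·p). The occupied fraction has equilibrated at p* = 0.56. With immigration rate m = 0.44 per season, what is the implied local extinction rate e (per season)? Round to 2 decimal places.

0.35

At equilibrium m(1−p*) = e·p*, so e = m(1−p*)/p*.
e = 0.44 × 0.4400 / 0.56 = 0.3457.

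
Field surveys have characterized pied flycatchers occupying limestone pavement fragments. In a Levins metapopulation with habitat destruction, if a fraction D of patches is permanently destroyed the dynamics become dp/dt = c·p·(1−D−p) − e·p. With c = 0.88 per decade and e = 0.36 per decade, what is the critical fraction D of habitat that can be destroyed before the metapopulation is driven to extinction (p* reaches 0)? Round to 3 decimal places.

The nontrivial equilibrium is p* = (1−D) − e/c; extinction occurs when this hits zero.
So D_crit = 1 − e/c = 1 − 0.36/0.88 = 1 − 0.4091 = 0.5909.
This equals the undisturbed p*, a classic result of Lande's extension.

0.591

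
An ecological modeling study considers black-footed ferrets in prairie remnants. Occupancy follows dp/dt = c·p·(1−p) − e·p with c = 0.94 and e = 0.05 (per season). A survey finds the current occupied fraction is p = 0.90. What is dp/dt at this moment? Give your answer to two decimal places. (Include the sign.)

0.04

Colonization term: c·p·(1−p) = 0.94×0.90×0.1000 = 0.08460.
Extinction term: e·p = 0.04500.
dp/dt = 0.08460 − 0.04500 = 0.03960.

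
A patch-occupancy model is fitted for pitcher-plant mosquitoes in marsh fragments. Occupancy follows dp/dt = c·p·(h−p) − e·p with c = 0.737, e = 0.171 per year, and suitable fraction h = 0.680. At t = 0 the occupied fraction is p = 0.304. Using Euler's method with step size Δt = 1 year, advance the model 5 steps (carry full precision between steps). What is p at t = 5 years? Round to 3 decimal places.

0.417

Update rule: p ← p + [c·p·(h−p) − e·p]·Δt with Δt = 1.
t = 1: p = 0.30400 + (+0.03226) = 0.33626
t = 2: p = 0.33626 + (+0.02769) = 0.36394
t = 3: p = 0.36394 + (+0.02254) = 0.38648
t = 4: p = 0.38648 + (+0.01752) = 0.40400
t = 5: p = 0.40400 + (+0.01309) = 0.41709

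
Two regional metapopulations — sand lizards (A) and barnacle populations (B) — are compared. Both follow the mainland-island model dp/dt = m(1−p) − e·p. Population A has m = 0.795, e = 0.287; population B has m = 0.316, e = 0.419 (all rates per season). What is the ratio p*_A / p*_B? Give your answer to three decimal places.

A: p*_A = m/(m+e) = 0.795/1.0820 = 0.7348.
B: p*_B = 0.316/0.7350 = 0.4299.
p*_A / p*_B = 0.7348/0.4299 = 1.7090.

1.709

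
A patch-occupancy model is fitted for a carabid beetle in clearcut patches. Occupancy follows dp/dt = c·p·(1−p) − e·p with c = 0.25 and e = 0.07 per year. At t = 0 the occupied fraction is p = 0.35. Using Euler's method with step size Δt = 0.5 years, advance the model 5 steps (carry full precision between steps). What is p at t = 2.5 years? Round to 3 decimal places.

0.430

Update rule: p ← p + [c·p·(1−p) − e·p]·Δt with Δt = 0.5.
step 1: Δp = +0.01619, p = 0.36619
step 2: Δp = +0.01620, p = 0.38238
step 3: Δp = +0.01614, p = 0.39852
step 4: Δp = +0.01601, p = 0.41453
step 5: Δp = +0.01583, p = 0.43036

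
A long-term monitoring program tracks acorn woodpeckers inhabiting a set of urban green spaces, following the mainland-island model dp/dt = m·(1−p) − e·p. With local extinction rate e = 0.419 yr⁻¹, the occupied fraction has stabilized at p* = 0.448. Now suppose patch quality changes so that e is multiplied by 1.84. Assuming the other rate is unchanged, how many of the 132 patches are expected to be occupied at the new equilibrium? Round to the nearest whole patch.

40

Balance m(1−p*) = e·p* gives m = e·p*/(1−p*) = 0.419×0.44800/0.55200 = 0.34006.
New p* = m/(m+e) = 0.34006/(0.34006+0.77096) = 0.30608.
Expected occupied = 132 × 0.30608 = 40.40 ≈ 40.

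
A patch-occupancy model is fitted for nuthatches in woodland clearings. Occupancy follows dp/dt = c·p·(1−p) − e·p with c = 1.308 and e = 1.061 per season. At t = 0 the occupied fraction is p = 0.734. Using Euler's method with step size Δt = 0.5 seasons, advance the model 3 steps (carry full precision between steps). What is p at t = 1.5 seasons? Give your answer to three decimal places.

0.335

Update rule: p ← p + [c·p·(1−p) − e·p]·Δt with Δt = 0.5.
p: 0.73400 → 0.47230  (Δp = -0.26170)
p: 0.47230 → 0.38474  (Δp = -0.08756)
p: 0.38474 → 0.33545  (Δp = -0.04929)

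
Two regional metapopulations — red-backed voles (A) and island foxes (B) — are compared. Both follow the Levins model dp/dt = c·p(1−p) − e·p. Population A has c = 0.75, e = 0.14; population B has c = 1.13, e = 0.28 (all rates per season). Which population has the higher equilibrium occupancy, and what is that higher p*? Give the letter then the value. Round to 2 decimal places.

A, 0.81

A: p*_A = 1 − 0.14/0.75 = 0.8133.
B: p*_B = 1 − 0.28/1.13 = 0.7522.
A is higher at 0.8133.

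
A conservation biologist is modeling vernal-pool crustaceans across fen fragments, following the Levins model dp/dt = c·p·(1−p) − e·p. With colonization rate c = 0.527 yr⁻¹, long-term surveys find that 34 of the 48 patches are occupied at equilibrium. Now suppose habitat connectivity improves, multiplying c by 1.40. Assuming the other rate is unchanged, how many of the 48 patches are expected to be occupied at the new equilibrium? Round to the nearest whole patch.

Observed p* = 34/48 = 0.70833.
Balance c(1−p*) = e gives e = 0.527×(1 − 0.70833) = 0.15371.
New p* = 1 − e/c = 1 − 0.15371/0.73780 = 0.79166.
Expected occupied = 48 × 0.79166 = 38.00 ≈ 38.

38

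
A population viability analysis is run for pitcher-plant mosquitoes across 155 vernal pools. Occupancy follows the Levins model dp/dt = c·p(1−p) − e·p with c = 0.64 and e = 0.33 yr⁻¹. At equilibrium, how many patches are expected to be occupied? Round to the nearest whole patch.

75

p* = 1 − e/c = 1 − 0.33/0.64 = 0.4844.
Expected occupied patches = N × p* = 155 × 0.4844 = 75.08 ≈ 75.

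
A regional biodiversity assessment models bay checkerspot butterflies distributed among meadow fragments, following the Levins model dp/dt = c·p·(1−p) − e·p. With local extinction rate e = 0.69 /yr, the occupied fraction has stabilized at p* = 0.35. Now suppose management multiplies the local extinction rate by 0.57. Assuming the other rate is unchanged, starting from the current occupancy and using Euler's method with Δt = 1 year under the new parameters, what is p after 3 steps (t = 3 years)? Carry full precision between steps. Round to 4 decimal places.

Balance c(1−p*) = e gives c = e/(1 − 0.35000) = 0.69/0.65000 = 1.06154.
Starting from p₀ = 0.35000; update p ← p + (dp/dt)·Δt with the new parameters.
p: 0.35000 → 0.45384  (Δp = +0.10384)
p: 0.45384 → 0.53847  (Δp = +0.08463)
p: 0.53847 → 0.59050  (Δp = +0.05203)

0.5905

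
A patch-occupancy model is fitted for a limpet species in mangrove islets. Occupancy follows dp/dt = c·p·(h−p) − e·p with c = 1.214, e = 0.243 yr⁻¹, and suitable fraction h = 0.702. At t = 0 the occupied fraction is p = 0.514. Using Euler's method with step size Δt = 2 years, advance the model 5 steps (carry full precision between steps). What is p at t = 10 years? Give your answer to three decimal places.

Update rule: p ← p + [c·p·(h−p) − e·p]·Δt with Δt = 2.
step 1: Δp = -0.01518, p = 0.49882
step 2: Δp = +0.00365, p = 0.50247
step 3: Δp = -0.00078, p = 0.50170
step 4: Δp = +0.00017, p = 0.50187
step 5: Δp = -0.00004, p = 0.50183

0.502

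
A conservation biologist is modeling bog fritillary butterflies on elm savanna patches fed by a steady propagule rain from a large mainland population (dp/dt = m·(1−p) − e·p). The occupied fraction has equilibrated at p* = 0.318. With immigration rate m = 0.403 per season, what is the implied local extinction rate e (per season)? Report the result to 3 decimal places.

0.864

At equilibrium m(1−p*) = e·p*, so e = m(1−p*)/p*.
e = 0.403 × 0.6820 / 0.318 = 0.8643.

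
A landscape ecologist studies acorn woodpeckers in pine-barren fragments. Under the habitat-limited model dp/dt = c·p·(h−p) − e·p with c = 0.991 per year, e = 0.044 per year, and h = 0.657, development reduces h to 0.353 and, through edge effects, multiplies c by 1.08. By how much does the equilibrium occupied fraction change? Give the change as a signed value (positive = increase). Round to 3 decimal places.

Before: p* = h − e/c = 0.657 − 0.044/0.991 = 0.657 − 0.0444 = 0.6126.
After: c = 1.07028, e = 0.044, h = 0.353; p* = 0.353 − 0.044/1.07028 = 0.3119.
Δp* = 0.3119 − 0.6126 = -0.3007.

-0.301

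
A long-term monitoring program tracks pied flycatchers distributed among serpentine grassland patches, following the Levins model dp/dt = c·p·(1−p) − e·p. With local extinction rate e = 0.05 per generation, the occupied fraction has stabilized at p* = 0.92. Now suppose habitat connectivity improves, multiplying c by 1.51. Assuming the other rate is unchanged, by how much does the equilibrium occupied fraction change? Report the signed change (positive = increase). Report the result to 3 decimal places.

0.027

Balance c(1−p*) = e gives c = e/(1 − 0.92000) = 0.05/0.08000 = 0.62500.
New p* = 1 − e/c = 1 − 0.05000/0.94375 = 0.94702.
Δp* = 0.94702 − 0.92000 = +0.02702.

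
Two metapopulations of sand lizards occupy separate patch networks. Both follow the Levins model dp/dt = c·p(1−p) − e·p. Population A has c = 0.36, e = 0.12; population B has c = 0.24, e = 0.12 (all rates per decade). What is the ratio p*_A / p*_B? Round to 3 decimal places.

1.333

A: p*_A = 1 − 0.12/0.36 = 0.6667.
B: p*_B = 1 − 0.12/0.24 = 0.5000.
p*_A / p*_B = 0.6667/0.5000 = 1.3333.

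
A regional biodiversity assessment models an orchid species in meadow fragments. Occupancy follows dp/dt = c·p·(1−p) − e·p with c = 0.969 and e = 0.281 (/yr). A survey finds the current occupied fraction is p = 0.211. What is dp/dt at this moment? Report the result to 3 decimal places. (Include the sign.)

Colonization term: c·p·(1−p) = 0.969×0.211×0.7890 = 0.16132.
Extinction term: e·p = 0.05929.
dp/dt = 0.16132 − 0.05929 = 0.10203.

0.102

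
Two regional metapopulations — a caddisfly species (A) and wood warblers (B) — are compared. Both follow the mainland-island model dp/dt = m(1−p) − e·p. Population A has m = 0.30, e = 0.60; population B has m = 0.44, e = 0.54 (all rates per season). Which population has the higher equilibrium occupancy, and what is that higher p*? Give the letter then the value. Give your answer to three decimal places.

B, 0.449

A: p*_A = m/(m+e) = 0.30/0.9000 = 0.3333.
B: p*_B = 0.44/0.9800 = 0.4490.
B is higher at 0.4490.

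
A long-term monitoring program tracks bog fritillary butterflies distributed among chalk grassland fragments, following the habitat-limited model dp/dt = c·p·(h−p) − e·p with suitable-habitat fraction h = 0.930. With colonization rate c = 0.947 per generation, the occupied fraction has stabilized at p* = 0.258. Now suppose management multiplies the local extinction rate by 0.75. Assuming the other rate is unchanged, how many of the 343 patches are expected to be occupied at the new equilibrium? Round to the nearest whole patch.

146

Balance c(h−p*) = e gives e = 0.947×(0.93 − 0.25800) = 0.63638.
New p* = 0.93 − e/c = 0.93 − 0.47728/0.94700 = 0.42601.
Expected occupied = 343 × 0.42601 = 146.12 ≈ 146.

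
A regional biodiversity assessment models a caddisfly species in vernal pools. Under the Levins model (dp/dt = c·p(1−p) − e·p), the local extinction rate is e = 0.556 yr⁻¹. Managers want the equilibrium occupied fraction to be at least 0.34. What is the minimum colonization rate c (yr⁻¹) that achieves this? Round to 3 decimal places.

p* = 1 − e/c ≥ 0.34 requires e/c ≤ 0.6600, i.e. c ≥ e/0.6600.
c_min = 0.556/0.6600 = 0.8424.

0.842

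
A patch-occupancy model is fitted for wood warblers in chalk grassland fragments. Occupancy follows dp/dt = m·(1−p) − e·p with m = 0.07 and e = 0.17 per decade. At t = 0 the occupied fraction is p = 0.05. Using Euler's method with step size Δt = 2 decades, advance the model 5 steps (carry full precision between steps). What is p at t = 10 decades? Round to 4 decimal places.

Update rule: p ← p + [m·(1−p) − e·p]·Δt with Δt = 2.
step 1: Δp = +0.11600, p = 0.16600
step 2: Δp = +0.06032, p = 0.22632
step 3: Δp = +0.03137, p = 0.25769
step 4: Δp = +0.01631, p = 0.27400
step 5: Δp = +0.00848, p = 0.28248

0.2825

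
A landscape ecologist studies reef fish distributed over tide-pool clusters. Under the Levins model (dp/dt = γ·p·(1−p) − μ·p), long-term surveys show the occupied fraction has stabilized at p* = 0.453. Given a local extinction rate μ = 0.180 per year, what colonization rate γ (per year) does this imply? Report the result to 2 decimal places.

0.33

At equilibrium γ(1−p*) = μ, so γ = μ/(1−p*).
γ = 0.180/(1 − 0.453) = 0.180/0.5470 = 0.3291.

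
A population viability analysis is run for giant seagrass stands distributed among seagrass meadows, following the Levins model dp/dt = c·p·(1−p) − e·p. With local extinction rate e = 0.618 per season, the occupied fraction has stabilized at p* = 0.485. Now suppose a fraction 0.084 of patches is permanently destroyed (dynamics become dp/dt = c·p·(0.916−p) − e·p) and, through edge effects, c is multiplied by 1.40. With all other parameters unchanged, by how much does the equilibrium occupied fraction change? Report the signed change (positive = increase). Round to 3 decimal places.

Balance c(1−p*) = e gives c = e/(1 − 0.48500) = 0.618/0.51500 = 1.20000.
New p* = 0.916 − e/c = 0.916 − 0.61800/1.68000 = 0.54814.
Δp* = 0.54814 − 0.48500 = +0.06314.

0.063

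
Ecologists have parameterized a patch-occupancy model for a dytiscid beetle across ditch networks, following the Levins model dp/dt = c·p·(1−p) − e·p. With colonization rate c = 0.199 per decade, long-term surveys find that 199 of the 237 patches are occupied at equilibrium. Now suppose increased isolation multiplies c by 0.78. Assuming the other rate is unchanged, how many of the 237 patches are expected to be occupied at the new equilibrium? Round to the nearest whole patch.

188

Observed p* = 199/237 = 0.83966.
Balance c(1−p*) = e gives e = 0.199×(1 − 0.83966) = 0.03191.
New p* = 1 − e/c = 1 − 0.03191/0.15522 = 0.79442.
Expected occupied = 237 × 0.79442 = 188.28 ≈ 188.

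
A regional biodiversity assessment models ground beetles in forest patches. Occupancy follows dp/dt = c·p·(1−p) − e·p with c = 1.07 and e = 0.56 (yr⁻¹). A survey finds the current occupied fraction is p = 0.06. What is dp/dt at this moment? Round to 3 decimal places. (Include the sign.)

Colonization term: c·p·(1−p) = 1.07×0.06×0.9400 = 0.06035.
Extinction term: e·p = 0.03360.
dp/dt = 0.06035 − 0.03360 = 0.02675.

0.027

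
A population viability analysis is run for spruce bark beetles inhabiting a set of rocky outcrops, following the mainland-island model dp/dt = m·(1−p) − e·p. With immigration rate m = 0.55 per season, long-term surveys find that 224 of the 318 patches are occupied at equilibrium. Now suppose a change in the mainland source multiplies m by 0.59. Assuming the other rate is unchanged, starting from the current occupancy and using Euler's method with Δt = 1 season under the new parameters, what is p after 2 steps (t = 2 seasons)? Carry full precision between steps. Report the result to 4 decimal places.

0.6081

Observed p* = 224/318 = 0.70440.
Balance m(1−p*) = e·p* gives e = m(1−p*)/p* = 0.55×0.29560/0.70440 = 0.23080.
Starting from p₀ = 0.70440; update p ← p + (dp/dt)·Δt with the new parameters.
p: 0.70440 → 0.63775  (Δp = -0.06666)
p: 0.63775 → 0.60810  (Δp = -0.02964)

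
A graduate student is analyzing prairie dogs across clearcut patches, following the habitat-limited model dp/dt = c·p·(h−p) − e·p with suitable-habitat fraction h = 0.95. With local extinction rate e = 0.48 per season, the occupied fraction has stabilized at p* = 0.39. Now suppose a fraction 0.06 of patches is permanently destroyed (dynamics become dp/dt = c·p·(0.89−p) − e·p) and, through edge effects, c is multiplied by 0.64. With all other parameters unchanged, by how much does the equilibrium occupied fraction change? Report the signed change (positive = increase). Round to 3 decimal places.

Balance c(h−p*) = e gives c = e/(0.95 − 0.39000) = 0.48/0.56000 = 0.85714.
New p* = 0.89 − e/c = 0.89 − 0.48000/0.54857 = 0.01500.
Δp* = 0.01500 − 0.39000 = -0.37500.

-0.375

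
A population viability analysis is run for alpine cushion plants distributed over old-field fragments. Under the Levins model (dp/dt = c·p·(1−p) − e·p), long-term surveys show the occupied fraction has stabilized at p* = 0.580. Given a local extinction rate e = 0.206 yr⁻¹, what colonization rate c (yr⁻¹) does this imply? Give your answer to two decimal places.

0.49

At equilibrium c(1−p*) = e, so c = e/(1−p*).
c = 0.206/(1 − 0.580) = 0.206/0.4200 = 0.4905.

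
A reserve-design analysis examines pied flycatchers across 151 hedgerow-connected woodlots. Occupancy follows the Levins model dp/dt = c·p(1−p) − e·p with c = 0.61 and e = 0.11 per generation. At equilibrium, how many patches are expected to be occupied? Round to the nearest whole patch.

124

p* = 1 − e/c = 1 − 0.11/0.61 = 0.8197.
Expected occupied patches = N × p* = 151 × 0.8197 = 123.77 ≈ 124.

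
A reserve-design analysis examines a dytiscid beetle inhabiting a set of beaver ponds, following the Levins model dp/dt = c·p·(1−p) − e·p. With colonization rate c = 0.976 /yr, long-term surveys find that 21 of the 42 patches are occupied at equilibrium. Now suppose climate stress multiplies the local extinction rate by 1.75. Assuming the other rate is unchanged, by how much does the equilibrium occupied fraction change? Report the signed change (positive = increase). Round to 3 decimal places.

Observed p* = 21/42 = 0.50000.
Balance c(1−p*) = e gives e = 0.976×(1 − 0.50000) = 0.48800.
New p* = 1 − e/c = 1 − 0.85400/0.97600 = 0.12500.
Δp* = 0.12500 − 0.50000 = -0.37500.

-0.375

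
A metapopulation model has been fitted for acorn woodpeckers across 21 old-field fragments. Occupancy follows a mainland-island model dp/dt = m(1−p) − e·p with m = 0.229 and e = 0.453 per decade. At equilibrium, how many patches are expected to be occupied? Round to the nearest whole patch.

p* = m/(m+e) = 0.229/0.6820 = 0.3358.
Expected occupied patches = N × p* = 21 × 0.3358 = 7.05 ≈ 7.

7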